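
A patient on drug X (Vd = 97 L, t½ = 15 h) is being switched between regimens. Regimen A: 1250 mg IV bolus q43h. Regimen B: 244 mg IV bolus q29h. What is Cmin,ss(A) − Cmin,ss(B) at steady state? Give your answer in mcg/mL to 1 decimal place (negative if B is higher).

Regimen A: f = (1/2)^(43/15) ≈ 0.1371; Cmin,ss = (1250/97)·f/(1−f) ≈ 2.047 mcg/mL.
Regimen B: f = (1/2)^(29/15) ≈ 0.2618; Cmin,ss = (244/97)·f/(1−f) ≈ 0.892 mcg/mL.
Difference ≈ 2.047 − 0.892 ≈ 1.155 mcg/mL.

1.2 mcg/mL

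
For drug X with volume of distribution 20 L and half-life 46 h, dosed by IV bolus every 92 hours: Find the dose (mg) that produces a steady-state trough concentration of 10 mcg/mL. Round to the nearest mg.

600 mg

τ/t½ = 92/46 ≈ 2, so f = (1/2)^(92/46) ≈ 0.250000.
Cmin,ss = (D/Vd)·f/(1−f), so D = Cmin,ss·Vd·(1−f)/f.
D = 10 × 20 × (1−f)/f ≈ 10 × 20 × 3.00000 ≈ 600.00 mg.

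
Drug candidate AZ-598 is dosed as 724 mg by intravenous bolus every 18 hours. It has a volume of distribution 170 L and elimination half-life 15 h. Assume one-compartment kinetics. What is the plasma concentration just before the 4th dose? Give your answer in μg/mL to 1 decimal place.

3.0 μg/mL

f = (1/2)^(τ/t½) = (1/2)^(18/15) ≈ 0.4353.
C₀ = D/Vd = 724/170 ≈ 4.259 μg/mL.
Before the 4th dose, 3 doses have been given. Superposition: Cmin = C₀·(f + f² + … + f^3).
≈ 4.259 × (0.4353 + 0.1895 + 0.0825) ≈ 4.259 × 0.7073 ≈ 3.012 μg/mL.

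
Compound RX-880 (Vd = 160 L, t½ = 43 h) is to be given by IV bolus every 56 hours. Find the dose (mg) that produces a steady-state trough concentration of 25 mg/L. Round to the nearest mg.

τ/t½ = 56/43 ≈ 1.3023, so f = (1/2)^(56/43) ≈ 0.405472.
Cmin,ss = (D/Vd)·f/(1−f), so D = Cmin,ss·Vd·(1−f)/f.
D = 25 × 160 × (1−f)/f ≈ 25 × 160 × 1.46626 ≈ 5865.04 mg.

5865 mg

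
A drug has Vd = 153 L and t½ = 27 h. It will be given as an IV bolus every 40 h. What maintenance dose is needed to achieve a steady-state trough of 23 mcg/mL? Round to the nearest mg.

6307 mg

τ/t½ = 40/27 ≈ 1.4815, so f = (1/2)^(40/27) ≈ 0.358121.
Cmin,ss = (D/Vd)·f/(1−f), so D = Cmin,ss·Vd·(1−f)/f.
D = 23 × 153 × (1−f)/f ≈ 23 × 153 × 1.79235 ≈ 6307.28 mg.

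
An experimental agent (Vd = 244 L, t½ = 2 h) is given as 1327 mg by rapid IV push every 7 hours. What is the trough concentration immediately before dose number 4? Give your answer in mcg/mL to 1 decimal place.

f = (1/2)^(τ/t½) = (1/2)^(7/2) ≈ 0.0884.
C₀ = D/Vd = 1327/244 ≈ 5.439 mcg/mL.
Before the 4th dose, 3 doses have been given. Superposition: Cmin = C₀·(f + f² + … + f^3).
≈ 5.439 × (0.0884 + 0.0078 + 0.0007) ≈ 5.439 × 0.0969 ≈ 0.527 mcg/mL.

0.5 mcg/mL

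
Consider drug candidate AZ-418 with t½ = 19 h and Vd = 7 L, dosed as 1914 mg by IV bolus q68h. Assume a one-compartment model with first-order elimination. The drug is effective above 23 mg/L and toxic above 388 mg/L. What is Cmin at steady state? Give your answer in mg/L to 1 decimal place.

k = ln2/t½ = ln2/19 ≈ 0.036481 h⁻¹; fraction remaining f = e^(−kτ) = e^(−0.036481×68) ≈ 0.0837.
At steady state, accumulation factor R = 1/(1 − e^(−kτ)) ≈ 1.0913.
Each bolus raises the concentration by D/Vd = 1914/7 ≈ 273.429 mg/L.
Steady-state peak Cmax,ss = C₀·R ≈ 273.429 × 1.0913 ≈ 298.393 mg/L.
One interval later, Cmin,ss = Cmax,ss·e^(−kτ) ≈ 298.393 × 0.0837 ≈ 24.975 mg/L.
Trough 25.0 mg/L vs MEC 23 mg/L: adequate.

25.0 mg/L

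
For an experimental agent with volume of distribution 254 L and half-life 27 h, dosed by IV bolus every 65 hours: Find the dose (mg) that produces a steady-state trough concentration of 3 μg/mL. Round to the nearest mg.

3281 mg

τ/t½ = 65/27 ≈ 2.4074, so f = (1/2)^(65/27) ≈ 0.188494.
Cmin,ss = (D/Vd)·f/(1−f), so D = Cmin,ss·Vd·(1−f)/f.
D = 3 × 254 × (1−f)/f ≈ 3 × 254 × 4.30521 ≈ 3280.57 mg.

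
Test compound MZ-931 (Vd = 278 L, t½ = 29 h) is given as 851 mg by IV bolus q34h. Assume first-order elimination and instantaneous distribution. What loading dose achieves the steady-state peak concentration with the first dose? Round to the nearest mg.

f = (1/2)^(34/29) ≈ 0.443678; accumulation ratio R = 1/(1−f) ≈ 1.79752.
Loading dose to hit Cmax,ss on first dose: D_load = D_maint·R ≈ 851 × 1.79752 ≈ 1529.69 mg.

1530 mg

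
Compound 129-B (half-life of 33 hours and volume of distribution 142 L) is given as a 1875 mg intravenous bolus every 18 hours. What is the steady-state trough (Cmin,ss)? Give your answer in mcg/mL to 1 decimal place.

28.7 mcg/mL

k = ln2/t½ = ln2/33 ≈ 0.021004 h⁻¹; fraction remaining f = e^(−kτ) = e^(−0.021004×18) ≈ 0.6852.
At steady state, accumulation factor R = 1/(1 − e^(−kτ)) ≈ 3.1766.
Each bolus raises the concentration by D/Vd = 1875/142 ≈ 13.204 mcg/mL.
Steady-state peak Cmax,ss = C₀·R ≈ 13.204 × 3.1766 ≈ 41.944 mcg/mL.
One interval later, Cmin,ss = Cmax,ss·e^(−kτ) ≈ 41.944 × 0.6852 ≈ 28.740 mcg/mL.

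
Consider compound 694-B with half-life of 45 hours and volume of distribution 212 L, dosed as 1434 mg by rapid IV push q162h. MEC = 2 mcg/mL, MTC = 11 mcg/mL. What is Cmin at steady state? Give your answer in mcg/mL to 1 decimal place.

Over one 162-h interval, 162/45 ≈ 3.6 half-lives elapse, leaving f ≈ 0.0825 of each dose.
At steady state, accumulation factor R = 1/(1 − e^(−kτ)) ≈ 1.0899.
Each bolus raises the concentration by D/Vd = 1434/212 ≈ 6.764 mcg/mL.
Cmax,ss = C₀/(1 − f) ≈ 6.764/0.9175 ≈ 7.372 mcg/mL.
One interval later, Cmin,ss = Cmax,ss·e^(−kτ) ≈ 7.372 × 0.0825 ≈ 0.608 mcg/mL.
Trough 0.6 mcg/mL vs MEC 2 mcg/mL: subtherapeutic.

0.6 mcg/mL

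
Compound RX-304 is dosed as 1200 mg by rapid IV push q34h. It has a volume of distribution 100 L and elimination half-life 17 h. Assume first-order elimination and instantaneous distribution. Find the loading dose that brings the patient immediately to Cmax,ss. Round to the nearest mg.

f = (1/2)^(34/17) ≈ 0.250000; accumulation ratio R = 1/(1−f) ≈ 1.33333.
Loading dose to hit Cmax,ss on first dose: D_load = D_maint·R ≈ 1200 × 1.33333 ≈ 1600.00 mg.

1600 mg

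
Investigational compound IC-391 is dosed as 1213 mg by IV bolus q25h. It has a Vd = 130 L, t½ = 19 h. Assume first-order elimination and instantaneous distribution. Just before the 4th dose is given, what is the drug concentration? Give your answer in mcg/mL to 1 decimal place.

f = (1/2)^(τ/t½) = (1/2)^(25/19) ≈ 0.4017.
C₀ = D/Vd = 1213/130 ≈ 9.331 mcg/mL.
Before the 4th dose, 3 doses have been given. Superposition: Cmin = C₀·(f + f² + … + f^3).
≈ 9.331 × (0.4017 + 0.1614 + 0.0648) ≈ 9.331 × 0.6279 ≈ 5.859 mcg/mL.

5.9 mcg/mL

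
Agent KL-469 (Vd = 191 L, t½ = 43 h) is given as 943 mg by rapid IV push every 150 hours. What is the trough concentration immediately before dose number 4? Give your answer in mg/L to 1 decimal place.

0.5 mg/L

f = (1/2)^(τ/t½) = (1/2)^(150/43) ≈ 0.0891.
C₀ = D/Vd = 943/191 ≈ 4.937 mg/L.
Before the 4th dose, 3 doses have been given. Superposition: Cmin = C₀·(f + f² + … + f^3).
≈ 4.937 × (0.0891 + 0.0079 + 0.0007) ≈ 4.937 × 0.0977 ≈ 0.482 mg/L.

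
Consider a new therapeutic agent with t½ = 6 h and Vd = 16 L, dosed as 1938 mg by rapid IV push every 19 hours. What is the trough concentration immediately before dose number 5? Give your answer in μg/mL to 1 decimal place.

15.2 μg/mL

f = (1/2)^(τ/t½) = (1/2)^(19/6) ≈ 0.1114.
C₀ = D/Vd = 1938/16 ≈ 121.125 μg/mL.
Before the 5th dose, 4 doses have been given. Superposition: Cmin = C₀·(f + f² + … + f^4).
≈ 121.125 × (0.1114 + 0.0124 + 0.0014 + 0.0002) ≈ 121.125 × 0.1254 ≈ 15.189 μg/mL.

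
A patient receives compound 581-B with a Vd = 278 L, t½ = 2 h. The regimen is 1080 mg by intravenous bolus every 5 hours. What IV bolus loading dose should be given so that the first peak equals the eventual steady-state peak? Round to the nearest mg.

1312 mg

f = (1/2)^(5/2) ≈ 0.176777; accumulation ratio R = 1/(1−f) ≈ 1.21474.
Loading dose to hit Cmax,ss on first dose: D_load = D_maint·R ≈ 1080 × 1.21474 ≈ 1311.92 mg.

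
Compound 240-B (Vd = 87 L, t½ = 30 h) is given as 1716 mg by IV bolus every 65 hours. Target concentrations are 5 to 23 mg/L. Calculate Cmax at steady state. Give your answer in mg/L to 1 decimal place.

25.4 mg/L

k = ln2/t½ = ln2/30 ≈ 0.023105 h⁻¹; fraction remaining f = e^(−kτ) = e^(−0.023105×65) ≈ 0.2227.
At steady state, accumulation factor R = 1/(1 − e^(−kτ)) ≈ 1.2865.
Each bolus raises the concentration by D/Vd = 1716/87 ≈ 19.724 mg/L.
Steady-state peak Cmax,ss = C₀·R ≈ 19.724 × 1.2865 ≈ 25.375 mg/L.
Peak 25.4 mg/L vs MTC 23 mg/L: exceeds toxic threshold.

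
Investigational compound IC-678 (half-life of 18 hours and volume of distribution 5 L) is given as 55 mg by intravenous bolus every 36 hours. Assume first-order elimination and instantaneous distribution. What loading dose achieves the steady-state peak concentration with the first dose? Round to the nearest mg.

f = (1/2)^(36/18) ≈ 0.250000; accumulation ratio R = 1/(1−f) ≈ 1.33333.
Loading dose to hit Cmax,ss on first dose: D_load = D_maint·R ≈ 55 × 1.33333 ≈ 73.33 mg.

73 mg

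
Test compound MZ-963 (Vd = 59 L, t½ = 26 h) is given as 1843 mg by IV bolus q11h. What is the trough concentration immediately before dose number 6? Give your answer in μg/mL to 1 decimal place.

70.5 μg/mL

f = (1/2)^(τ/t½) = (1/2)^(11/26) ≈ 0.7458.
C₀ = D/Vd = 1843/59 ≈ 31.237 μg/mL.
Before the 6th dose, 5 doses have been given. Superposition: Cmin = C₀·(f + f² + … + f^5).
≈ 31.237 × (0.7458 + 0.5562 + 0.4148 + 0.3094 + 0.2307) ≈ 31.237 × 2.2569 ≈ 70.499 μg/mL.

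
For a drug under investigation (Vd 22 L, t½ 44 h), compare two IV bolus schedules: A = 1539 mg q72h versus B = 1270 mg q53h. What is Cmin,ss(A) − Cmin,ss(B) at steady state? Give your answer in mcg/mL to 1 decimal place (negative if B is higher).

-11.1 mcg/mL

Regimen A: f = (1/2)^(72/44) ≈ 0.3217; Cmin,ss = (1539/22)·f/(1−f) ≈ 33.178 mcg/mL.
Regimen B: f = (1/2)^(53/44) ≈ 0.4339; Cmin,ss = (1270/22)·f/(1−f) ≈ 44.246 mcg/mL.
Difference ≈ 33.178 − 44.246 ≈ -11.068 mcg/mL.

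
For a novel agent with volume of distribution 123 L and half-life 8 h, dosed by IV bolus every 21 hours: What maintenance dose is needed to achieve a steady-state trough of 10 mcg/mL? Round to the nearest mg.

τ/t½ = 21/8 ≈ 2.625, so f = (1/2)^(21/8) ≈ 0.162105.
Cmin,ss = (D/Vd)·f/(1−f), so D = Cmin,ss·Vd·(1−f)/f.
D = 10 × 123 × (1−f)/f ≈ 10 × 123 × 5.16884 ≈ 6357.67 mg.

6358 mg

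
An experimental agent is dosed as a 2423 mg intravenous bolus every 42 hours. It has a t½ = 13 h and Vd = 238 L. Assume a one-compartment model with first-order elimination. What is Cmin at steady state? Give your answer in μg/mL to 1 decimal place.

1.2 μg/mL

Over one 42-h interval, 42/13 ≈ 3.2308 half-lives elapse, leaving f ≈ 0.1065 of each dose.
Single-dose peak C₀ = D/Vd = 2423/238 ≈ 10.181 μg/mL.
Steady-state trough Cmin,ss = C₀·f/(1−f) ≈ 10.181 × 0.1065/0.8935 ≈ 1.214 μg/mL.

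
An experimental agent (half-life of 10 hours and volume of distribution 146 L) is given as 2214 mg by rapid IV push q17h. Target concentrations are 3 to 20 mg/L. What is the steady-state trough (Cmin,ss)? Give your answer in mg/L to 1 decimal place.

k = ln2/t½ = ln2/10 ≈ 0.069315 h⁻¹; fraction remaining f = e^(−kτ) = e^(−0.069315×17) ≈ 0.3078.
Accumulation ratio R = 1/(1 − f) ≈ 1/0.6922 ≈ 1.4447.
Single-dose peak C₀ = D/Vd = 2214/146 ≈ 15.164 mg/L.
Steady-state peak Cmax,ss = C₀·R ≈ 15.164 × 1.4447 ≈ 21.907 mg/L.
Steady-state trough Cmin,ss = Cmax,ss·f ≈ 21.907 × 0.3078 ≈ 6.743 mg/L.
Trough 6.7 mg/L vs MEC 3 mg/L: adequate.

6.7 mg/L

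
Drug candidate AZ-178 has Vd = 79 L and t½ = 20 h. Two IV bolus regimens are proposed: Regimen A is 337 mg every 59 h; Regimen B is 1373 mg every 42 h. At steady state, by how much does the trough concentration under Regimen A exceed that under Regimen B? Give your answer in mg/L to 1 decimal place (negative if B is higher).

-4.7 mg/L

Regimen A: f = (1/2)^(59/20) ≈ 0.1294; Cmin,ss = (337/79)·f/(1−f) ≈ 0.634 mg/L.
Regimen B: f = (1/2)^(42/20) ≈ 0.2333; Cmin,ss = (1373/79)·f/(1−f) ≈ 5.289 mg/L.
Difference ≈ 0.634 − 5.289 ≈ -4.655 mg/L.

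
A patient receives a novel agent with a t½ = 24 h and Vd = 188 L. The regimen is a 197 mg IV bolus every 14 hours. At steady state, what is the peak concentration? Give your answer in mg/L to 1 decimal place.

3.2 mg/L

τ/t½ = 14/24 ≈ 0.58333, so fraction remaining f = (1/2)^(14/24) ≈ 0.6674.
Accumulation ratio R = 1/(1 − f) ≈ 1/0.3326 ≈ 3.0066.
Each bolus raises the concentration by D/Vd = 197/188 ≈ 1.048 mg/L.
Steady-state peak Cmax,ss = C₀·R ≈ 1.048 × 3.0066 ≈ 3.151 mg/L.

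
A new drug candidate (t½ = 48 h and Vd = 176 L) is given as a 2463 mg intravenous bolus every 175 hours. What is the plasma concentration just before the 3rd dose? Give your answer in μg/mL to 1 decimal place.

f = (1/2)^(τ/t½) = (1/2)^(175/48) ≈ 0.0799.
C₀ = D/Vd = 2463/176 ≈ 13.994 μg/mL.
Before the 3rd dose, 2 doses have been given. Superposition: Cmin = C₀·(f + f²).
≈ 13.994 × (0.0799 + 0.0064) ≈ 13.994 × 0.0863 ≈ 1.208 μg/mL.

1.2 μg/mL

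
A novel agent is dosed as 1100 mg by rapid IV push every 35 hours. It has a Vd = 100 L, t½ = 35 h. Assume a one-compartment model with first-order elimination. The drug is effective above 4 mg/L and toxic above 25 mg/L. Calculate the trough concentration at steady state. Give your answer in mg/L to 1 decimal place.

11.0 mg/L

τ = 35 h = 1 half-life, so f = (1/2)^1 = 0.5.
At steady state, R = 1/(1 − 0.5) = 2/1.
Single-dose peak C₀ = D/Vd = 1100/100 = 11 mg/L.
Steady-state peak Cmax,ss = C₀·R = 11 × 2/1 ≈ 22.000 mg/L.
Steady-state trough Cmin,ss = Cmax,ss·f ≈ 22.000 × 0.5 ≈ 11.000 mg/L.
Trough 11.0 mg/L vs MEC 4 mg/L: adequate.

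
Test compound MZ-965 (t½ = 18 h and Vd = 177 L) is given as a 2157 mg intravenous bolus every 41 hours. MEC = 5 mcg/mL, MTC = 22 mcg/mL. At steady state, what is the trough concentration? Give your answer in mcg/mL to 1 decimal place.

k = ln2/t½ = ln2/18 ≈ 0.038508 h⁻¹; fraction remaining f = e^(−kτ) = e^(−0.038508×41) ≈ 0.2062.
Accumulation ratio R = 1/(1 − f) ≈ 1/0.7938 ≈ 1.2598.
Single-dose peak C₀ = D/Vd = 2157/177 ≈ 12.186 mcg/mL.
Steady-state peak Cmax,ss = C₀·R ≈ 12.186 × 1.2598 ≈ 15.352 mcg/mL.
Steady-state trough Cmin,ss = Cmax,ss·f ≈ 15.352 × 0.2062 ≈ 3.166 mcg/mL.
Trough 3.2 mcg/mL vs MEC 5 mcg/mL: subtherapeutic.

3.2 mcg/mL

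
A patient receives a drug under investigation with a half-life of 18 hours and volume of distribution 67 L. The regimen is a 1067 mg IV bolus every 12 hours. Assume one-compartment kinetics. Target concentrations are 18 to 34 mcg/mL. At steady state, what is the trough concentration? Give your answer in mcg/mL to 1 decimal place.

τ/t½ = 12/18 ≈ 0.66667, so fraction remaining f = (1/2)^(12/18) ≈ 0.6300.
Single-dose peak C₀ = D/Vd = 1067/67 ≈ 15.925 mcg/mL.
Steady-state trough Cmin,ss = C₀·f/(1−f) ≈ 15.925 × 0.6300/0.3700 ≈ 27.116 mcg/mL.
Trough 27.1 mcg/mL vs MEC 18 mcg/mL: adequate.

27.1 mcg/mL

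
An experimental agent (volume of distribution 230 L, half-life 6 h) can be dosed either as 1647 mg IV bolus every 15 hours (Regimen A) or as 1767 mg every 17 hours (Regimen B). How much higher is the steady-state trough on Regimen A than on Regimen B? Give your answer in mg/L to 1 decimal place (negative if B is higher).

Regimen A: f = (1/2)^(15/6) ≈ 0.1768; Cmin,ss = (1647/230)·f/(1−f) ≈ 1.538 mg/L.
Regimen B: f = (1/2)^(17/6) ≈ 0.1403; Cmin,ss = (1767/230)·f/(1−f) ≈ 1.254 mg/L.
Difference ≈ 1.538 − 1.254 ≈ 0.284 mg/L.

0.3 mg/L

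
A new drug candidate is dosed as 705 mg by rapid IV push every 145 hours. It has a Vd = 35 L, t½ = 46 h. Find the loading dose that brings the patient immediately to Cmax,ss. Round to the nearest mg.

794 mg

f = (1/2)^(145/46) ≈ 0.112487; accumulation ratio R = 1/(1−f) ≈ 1.12674.
Loading dose to hit Cmax,ss on first dose: D_load = D_maint·R ≈ 705 × 1.12674 ≈ 794.35 mg.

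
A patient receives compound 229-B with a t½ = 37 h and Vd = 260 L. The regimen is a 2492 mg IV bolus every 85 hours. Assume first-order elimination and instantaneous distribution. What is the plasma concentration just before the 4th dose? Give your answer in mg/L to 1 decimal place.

f = (1/2)^(τ/t½) = (1/2)^(85/37) ≈ 0.2034.
C₀ = D/Vd = 2492/260 ≈ 9.585 mg/L.
Before the 4th dose, 3 doses have been given. Superposition: Cmin = C₀·(f + f² + … + f^3).
≈ 9.585 × (0.2034 + 0.0414 + 0.0084) ≈ 9.585 × 0.2532 ≈ 2.427 mg/L.

2.4 mg/L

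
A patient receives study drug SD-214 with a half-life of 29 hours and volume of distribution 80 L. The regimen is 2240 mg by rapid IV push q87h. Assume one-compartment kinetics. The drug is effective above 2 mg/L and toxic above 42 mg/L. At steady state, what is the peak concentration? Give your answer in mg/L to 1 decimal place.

τ = 87 h = 3 half-lives, so f = (1/2)^3 = 0.125.
At steady state, R = 1/(1 − 0.125) = 8/7.
Single-dose peak C₀ = D/Vd = 2240/80 = 28 mg/L.
Steady-state peak Cmax,ss = C₀·R = 28 × 8/7 ≈ 32.000 mg/L.
Peak 32.0 mg/L vs MTC 42 mg/L: below toxic threshold.

32.0 mg/L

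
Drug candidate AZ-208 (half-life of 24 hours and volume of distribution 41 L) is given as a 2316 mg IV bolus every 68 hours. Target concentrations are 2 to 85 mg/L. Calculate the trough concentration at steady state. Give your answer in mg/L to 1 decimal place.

9.2 mg/L

Over one 68-h interval, 68/24 ≈ 2.8333 half-lives elapse, leaving f ≈ 0.1403 of each dose.
Single-dose peak C₀ = D/Vd = 2316/41 ≈ 56.488 mg/L.
Steady-state trough Cmin,ss = C₀·f/(1−f) ≈ 56.488 × 0.1403/0.8597 ≈ 9.219 mg/L.
Trough 9.2 mg/L vs MEC 2 mg/L: adequate.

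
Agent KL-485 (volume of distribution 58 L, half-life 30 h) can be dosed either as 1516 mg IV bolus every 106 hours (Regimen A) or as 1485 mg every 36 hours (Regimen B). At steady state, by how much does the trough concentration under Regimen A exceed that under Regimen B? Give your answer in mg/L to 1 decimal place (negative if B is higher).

Regimen A: f = (1/2)^(106/30) ≈ 0.0864; Cmin,ss = (1516/58)·f/(1−f) ≈ 2.472 mg/L.
Regimen B: f = (1/2)^(36/30) ≈ 0.4353; Cmin,ss = (1485/58)·f/(1−f) ≈ 19.736 mg/L.
Difference ≈ 2.472 − 19.736 ≈ -17.264 mg/L.

-17.3 mg/L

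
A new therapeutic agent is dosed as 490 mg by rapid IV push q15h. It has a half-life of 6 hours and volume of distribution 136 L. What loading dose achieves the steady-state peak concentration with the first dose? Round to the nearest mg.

f = (1/2)^(15/6) ≈ 0.176777; accumulation ratio R = 1/(1−f) ≈ 1.21474.
Loading dose to hit Cmax,ss on first dose: D_load = D_maint·R ≈ 490 × 1.21474 ≈ 595.22 mg.

595 mg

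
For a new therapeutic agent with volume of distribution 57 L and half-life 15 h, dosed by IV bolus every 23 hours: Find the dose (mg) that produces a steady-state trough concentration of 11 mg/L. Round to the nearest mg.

1188 mg

τ/t½ = 23/15 ≈ 1.5333, so f = (1/2)^(23/15) ≈ 0.345478.
Cmin,ss = (D/Vd)·f/(1−f), so D = Cmin,ss·Vd·(1−f)/f.
D = 11 × 57 × (1−f)/f ≈ 11 × 57 × 1.89454 ≈ 1187.88 mg.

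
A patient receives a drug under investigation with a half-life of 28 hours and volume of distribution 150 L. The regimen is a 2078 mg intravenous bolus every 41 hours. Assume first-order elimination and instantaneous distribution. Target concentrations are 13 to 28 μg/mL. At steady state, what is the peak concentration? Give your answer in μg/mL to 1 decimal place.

21.7 μg/mL

k = ln2/t½ = ln2/28 ≈ 0.024755 h⁻¹; fraction remaining f = e^(−kτ) = e^(−0.024755×41) ≈ 0.3624.
Accumulation ratio R = 1/(1 − f) ≈ 1/0.6376 ≈ 1.5684.
Single-dose peak C₀ = D/Vd = 2078/150 ≈ 13.853 μg/mL.
Steady-state peak Cmax,ss = C₀·R ≈ 13.853 × 1.5684 ≈ 21.727 μg/mL.
Peak 21.7 μg/mL vs MTC 28 μg/mL: below toxic threshold.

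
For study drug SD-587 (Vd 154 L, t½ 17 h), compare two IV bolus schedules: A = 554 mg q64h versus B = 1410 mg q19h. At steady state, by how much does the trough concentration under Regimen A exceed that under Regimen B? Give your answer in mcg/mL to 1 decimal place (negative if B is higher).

Regimen A: f = (1/2)^(64/17) ≈ 0.0736; Cmin,ss = (554/154)·f/(1−f) ≈ 0.286 mcg/mL.
Regimen B: f = (1/2)^(19/17) ≈ 0.4608; Cmin,ss = (1410/154)·f/(1−f) ≈ 7.825 mcg/mL.
Difference ≈ 0.286 − 7.825 ≈ -7.539 mcg/mL.

-7.5 mcg/mL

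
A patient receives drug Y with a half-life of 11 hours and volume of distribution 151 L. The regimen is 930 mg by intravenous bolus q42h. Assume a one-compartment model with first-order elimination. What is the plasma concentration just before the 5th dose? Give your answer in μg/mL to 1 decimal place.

0.5 μg/mL

f = (1/2)^(τ/t½) = (1/2)^(42/11) ≈ 0.0709.
C₀ = D/Vd = 930/151 ≈ 6.159 μg/mL.
Before the 5th dose, 4 doses have been given. Superposition: Cmin = C₀·(f + f² + … + f^4).
≈ 6.159 × (0.0709 + 0.0050 + 0.0004 + 0.0000) ≈ 6.159 × 0.0763 ≈ 0.470 μg/mL.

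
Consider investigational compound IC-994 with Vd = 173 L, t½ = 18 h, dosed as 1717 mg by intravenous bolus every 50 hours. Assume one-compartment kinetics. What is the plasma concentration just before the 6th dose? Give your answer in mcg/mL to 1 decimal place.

f = (1/2)^(τ/t½) = (1/2)^(50/18) ≈ 0.1458.
C₀ = D/Vd = 1717/173 ≈ 9.925 mcg/mL.
Before the 6th dose, 5 doses have been given. Superposition: Cmin = C₀·(f + f² + … + f^5).
≈ 9.925 × (0.1458 + 0.0213 + 0.0031 + 0.0005 + 0.0001) ≈ 9.925 × 0.1708 ≈ 1.695 mcg/mL.

1.7 mcg/mL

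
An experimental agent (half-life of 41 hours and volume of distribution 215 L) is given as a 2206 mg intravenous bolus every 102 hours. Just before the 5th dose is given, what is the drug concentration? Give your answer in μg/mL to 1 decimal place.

2.2 μg/mL

f = (1/2)^(τ/t½) = (1/2)^(102/41) ≈ 0.1783.
C₀ = D/Vd = 2206/215 ≈ 10.260 μg/mL.
Before the 5th dose, 4 doses have been given. Superposition: Cmin = C₀·(f + f² + … + f^4).
≈ 10.260 × (0.1783 + 0.0318 + 0.0057 + 0.0010) ≈ 10.260 × 0.2168 ≈ 2.224 μg/mL.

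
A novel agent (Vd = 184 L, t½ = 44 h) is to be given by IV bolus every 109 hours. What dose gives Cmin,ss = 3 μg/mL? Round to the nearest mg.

2522 mg

τ/t½ = 109/44 ≈ 2.4773, so f = (1/2)^(109/44) ≈ 0.179584.
Cmin,ss = (D/Vd)·f/(1−f), so D = Cmin,ss·Vd·(1−f)/f.
D = 3 × 184 × (1−f)/f ≈ 3 × 184 × 4.56842 ≈ 2521.77 mg.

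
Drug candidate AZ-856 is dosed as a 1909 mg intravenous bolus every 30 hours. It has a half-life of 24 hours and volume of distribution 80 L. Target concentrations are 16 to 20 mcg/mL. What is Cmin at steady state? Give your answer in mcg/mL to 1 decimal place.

τ/t½ = 30/24 ≈ 1.25, so fraction remaining f = (1/2)^(30/24) ≈ 0.4204.
Single-dose peak C₀ = D/Vd = 1909/80 ≈ 23.863 mcg/mL.
Steady-state trough Cmin,ss = C₀·f/(1−f) ≈ 23.863 × 0.4204/0.5796 ≈ 17.308 mcg/mL.
Trough 17.3 mcg/mL vs MEC 16 mcg/mL: adequate.

17.3 mcg/mL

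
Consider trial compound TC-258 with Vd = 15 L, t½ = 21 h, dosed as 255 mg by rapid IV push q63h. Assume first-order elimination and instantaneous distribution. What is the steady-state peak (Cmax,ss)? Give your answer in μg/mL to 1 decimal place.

19.4 μg/mL

The dosing interval is 3 half-lives, so f = 2^(−3) = 0.125.
At steady state, R = 1/(1 − 0.125) = 8/7.
Single-dose peak C₀ = D/Vd = 255/15 = 17 μg/mL.
Steady-state peak Cmax,ss = C₀·R = 17 × 8/7 ≈ 19.429 μg/mL.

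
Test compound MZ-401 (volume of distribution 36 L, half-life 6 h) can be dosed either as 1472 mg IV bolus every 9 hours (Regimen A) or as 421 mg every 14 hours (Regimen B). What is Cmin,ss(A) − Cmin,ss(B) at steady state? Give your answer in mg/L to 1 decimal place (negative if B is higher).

19.5 mg/L

Regimen A: f = (1/2)^(9/6) ≈ 0.3536; Cmin,ss = (1472/36)·f/(1−f) ≈ 22.367 mg/L.
Regimen B: f = (1/2)^(14/6) ≈ 0.1984; Cmin,ss = (421/36)·f/(1−f) ≈ 2.894 mg/L.
Difference ≈ 22.367 − 2.894 ≈ 19.473 mg/L.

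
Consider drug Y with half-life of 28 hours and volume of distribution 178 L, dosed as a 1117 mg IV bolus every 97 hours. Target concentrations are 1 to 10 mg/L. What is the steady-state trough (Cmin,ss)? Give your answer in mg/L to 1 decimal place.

0.6 mg/L

Over one 97-h interval, 97/28 ≈ 3.4643 half-lives elapse, leaving f ≈ 0.0906 of each dose.
Accumulation ratio R = 1/(1 − f) ≈ 1/0.9094 ≈ 1.0996.
Single-dose peak C₀ = D/Vd = 1117/178 ≈ 6.275 mg/L.
Steady-state peak Cmax,ss = C₀·R ≈ 6.275 × 1.0996 ≈ 6.900 mg/L.
Steady-state trough Cmin,ss = Cmax,ss·f ≈ 6.900 × 0.0906 ≈ 0.625 mg/L.
Trough 0.6 mg/L vs MEC 1 mg/L: subtherapeutic.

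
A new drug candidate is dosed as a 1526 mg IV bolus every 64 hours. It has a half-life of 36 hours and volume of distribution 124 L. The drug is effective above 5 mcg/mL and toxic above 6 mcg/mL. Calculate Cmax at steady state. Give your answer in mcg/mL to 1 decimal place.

Over one 64-h interval, 64/36 ≈ 1.7778 half-lives elapse, leaving f ≈ 0.2916 of each dose.
Accumulation ratio R = 1/(1 − f) ≈ 1/0.7084 ≈ 1.4116.
Single-dose peak C₀ = D/Vd = 1526/124 ≈ 12.306 mcg/mL.
Cmax,ss = C₀/(1 − f) ≈ 12.306/0.7084 ≈ 17.372 mcg/mL.
Peak 17.4 mcg/mL vs MTC 6 mcg/mL: exceeds toxic threshold.

17.4 mcg/mL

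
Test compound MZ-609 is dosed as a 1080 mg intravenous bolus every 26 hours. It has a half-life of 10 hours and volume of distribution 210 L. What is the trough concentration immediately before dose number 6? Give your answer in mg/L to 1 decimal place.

f = (1/2)^(τ/t½) = (1/2)^(26/10) ≈ 0.1649.
C₀ = D/Vd = 1080/210 ≈ 5.143 mg/L.
Before the 6th dose, 5 doses have been given. Superposition: Cmin = C₀·(f + f² + … + f^5).
≈ 5.143 × (0.1649 + 0.0272 + 0.0045 + 0.0007 + 0.0001) ≈ 5.143 × 0.1974 ≈ 1.015 mg/L.

1.0 mg/L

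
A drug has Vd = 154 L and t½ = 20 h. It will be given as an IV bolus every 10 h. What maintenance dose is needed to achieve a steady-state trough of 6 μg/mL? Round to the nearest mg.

383 mg

τ/t½ = 10/20 ≈ 0.5, so f = (1/2)^(10/20) ≈ 0.707107.
Cmin,ss = (D/Vd)·f/(1−f), so D = Cmin,ss·Vd·(1−f)/f.
D = 6 × 154 × (1−f)/f ≈ 6 × 154 × 0.41421 ≈ 382.73 mg.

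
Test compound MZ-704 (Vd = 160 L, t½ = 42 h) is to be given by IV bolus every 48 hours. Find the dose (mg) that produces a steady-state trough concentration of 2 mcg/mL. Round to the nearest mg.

τ/t½ = 48/42 ≈ 1.1429, so f = (1/2)^(48/42) ≈ 0.452862.
Cmin,ss = (D/Vd)·f/(1−f), so D = Cmin,ss·Vd·(1−f)/f.
D = 2 × 160 × (1−f)/f ≈ 2 × 160 × 1.20818 ≈ 386.62 mg.

387 mg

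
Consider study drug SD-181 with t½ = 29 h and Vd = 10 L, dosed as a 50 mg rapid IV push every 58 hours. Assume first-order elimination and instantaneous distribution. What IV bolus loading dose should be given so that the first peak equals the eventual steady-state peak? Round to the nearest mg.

67 mg

f = (1/2)^(58/29) ≈ 0.250000; accumulation ratio R = 1/(1−f) ≈ 1.33333.
Loading dose to hit Cmax,ss on first dose: D_load = D_maint·R ≈ 50 × 1.33333 ≈ 66.67 mg.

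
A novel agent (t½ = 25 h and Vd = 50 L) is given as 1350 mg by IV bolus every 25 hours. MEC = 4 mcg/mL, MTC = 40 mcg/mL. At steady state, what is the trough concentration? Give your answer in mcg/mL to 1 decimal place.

The dosing interval is 1 half-life, so f = 2^(−1) = 0.5.
At steady state, R = 1/(1 − 0.5) = 2/1.
Single-dose peak C₀ = D/Vd = 1350/50 = 27 mcg/mL.
Steady-state peak Cmax,ss = C₀·R = 27 × 2/1 ≈ 54.000 mcg/mL.
Steady-state trough Cmin,ss = Cmax,ss·f ≈ 54.000 × 0.5 ≈ 27.000 mcg/mL.
Trough 27.0 mcg/mL vs MEC 4 mcg/mL: adequate.

27.0 mcg/mL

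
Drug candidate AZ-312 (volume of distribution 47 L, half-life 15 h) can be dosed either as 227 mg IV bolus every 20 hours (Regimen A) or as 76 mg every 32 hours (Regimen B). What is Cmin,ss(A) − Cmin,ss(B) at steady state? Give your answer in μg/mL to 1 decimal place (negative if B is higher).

2.7 μg/mL

Regimen A: f = (1/2)^(20/15) ≈ 0.3969; Cmin,ss = (227/47)·f/(1−f) ≈ 3.178 μg/mL.
Regimen B: f = (1/2)^(32/15) ≈ 0.2279; Cmin,ss = (76/47)·f/(1−f) ≈ 0.477 μg/mL.
Difference ≈ 3.178 − 0.477 ≈ 2.701 μg/mL.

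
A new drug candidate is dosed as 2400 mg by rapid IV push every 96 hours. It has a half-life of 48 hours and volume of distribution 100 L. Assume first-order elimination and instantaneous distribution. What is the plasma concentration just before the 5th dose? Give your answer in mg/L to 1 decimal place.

f = (1/2)^(τ/t½) = (1/2)^(96/48) ≈ 0.2500.
C₀ = D/Vd = 2400/100 ≈ 24.000 mg/L.
Before the 5th dose, 4 doses have been given. Superposition: Cmin = C₀·(f + f² + … + f^4).
≈ 24.000 × (0.2500 + 0.0625 + 0.0156 + 0.0039) ≈ 24.000 × 0.3320 ≈ 7.968 mg/L.

8.0 mg/L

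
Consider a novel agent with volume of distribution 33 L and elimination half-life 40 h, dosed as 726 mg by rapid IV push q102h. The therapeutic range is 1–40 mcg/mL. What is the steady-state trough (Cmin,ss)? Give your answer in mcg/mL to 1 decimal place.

4.5 mcg/mL

Over one 102-h interval, 102/40 ≈ 2.55 half-lives elapse, leaving f ≈ 0.1708 of each dose.
Single-dose peak C₀ = D/Vd = 726/33 ≈ 22.000 mcg/mL.
Steady-state trough Cmin,ss = C₀·f/(1−f) ≈ 22.000 × 0.1708/0.8292 ≈ 4.532 mcg/mL.
Trough 4.5 mcg/mL vs MEC 1 mcg/mL: adequate.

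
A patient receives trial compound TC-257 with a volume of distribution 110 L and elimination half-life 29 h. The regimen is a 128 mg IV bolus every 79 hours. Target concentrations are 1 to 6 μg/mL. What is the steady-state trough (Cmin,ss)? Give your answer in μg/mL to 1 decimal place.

τ/t½ = 79/29 ≈ 2.7241, so fraction remaining f = (1/2)^(79/29) ≈ 0.1513.
Single-dose peak C₀ = D/Vd = 128/110 ≈ 1.164 μg/mL.
Steady-state trough Cmin,ss = C₀·f/(1−f) ≈ 1.164 × 0.1513/0.8487 ≈ 0.208 μg/mL.
Trough 0.2 μg/mL vs MEC 1 μg/mL: subtherapeutic.

0.2 μg/mL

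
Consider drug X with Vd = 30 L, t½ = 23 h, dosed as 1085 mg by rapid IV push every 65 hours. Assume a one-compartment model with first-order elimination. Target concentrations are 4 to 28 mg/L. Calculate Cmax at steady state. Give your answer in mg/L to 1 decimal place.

τ/t½ = 65/23 ≈ 2.8261, so fraction remaining f = (1/2)^(65/23) ≈ 0.1410.
At steady state, accumulation factor R = 1/(1 − e^(−kτ)) ≈ 1.1641.
Each bolus raises the concentration by D/Vd = 1085/30 ≈ 36.167 mg/L.
Cmax,ss = C₀/(1 − f) ≈ 36.167/0.8590 ≈ 42.104 mg/L.
Peak 42.1 mg/L vs MTC 28 mg/L: exceeds toxic threshold.

42.1 mg/L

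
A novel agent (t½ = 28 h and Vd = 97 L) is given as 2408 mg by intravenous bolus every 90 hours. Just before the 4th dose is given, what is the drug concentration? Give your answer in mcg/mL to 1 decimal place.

f = (1/2)^(τ/t½) = (1/2)^(90/28) ≈ 0.1077.
C₀ = D/Vd = 2408/97 ≈ 24.825 mcg/mL.
Before the 4th dose, 3 doses have been given. Superposition: Cmin = C₀·(f + f² + … + f^3).
≈ 24.825 × (0.1077 + 0.0116 + 0.0012) ≈ 24.825 × 0.1205 ≈ 2.991 mcg/mL.

3.0 mcg/mL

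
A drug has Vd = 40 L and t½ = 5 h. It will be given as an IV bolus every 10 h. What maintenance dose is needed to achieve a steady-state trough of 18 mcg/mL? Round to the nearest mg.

τ/t½ = 10/5 ≈ 2, so f = (1/2)^(10/5) ≈ 0.250000.
Cmin,ss = (D/Vd)·f/(1−f), so D = Cmin,ss·Vd·(1−f)/f.
D = 18 × 40 × (1−f)/f ≈ 18 × 40 × 3.00000 ≈ 2160.00 mg.

2160 mg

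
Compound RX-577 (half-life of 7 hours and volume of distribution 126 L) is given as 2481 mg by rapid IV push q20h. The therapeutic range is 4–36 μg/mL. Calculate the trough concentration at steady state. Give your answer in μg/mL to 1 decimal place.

Over one 20-h interval, 20/7 ≈ 2.8571 half-lives elapse, leaving f ≈ 0.1380 of each dose.
Each bolus raises the concentration by D/Vd = 2481/126 ≈ 19.690 μg/mL.
Steady-state trough Cmin,ss = C₀·f/(1−f) ≈ 19.690 × 0.1380/0.8620 ≈ 3.152 μg/mL.
Trough 3.2 μg/mL vs MEC 4 μg/mL: subtherapeutic.

3.2 μg/mL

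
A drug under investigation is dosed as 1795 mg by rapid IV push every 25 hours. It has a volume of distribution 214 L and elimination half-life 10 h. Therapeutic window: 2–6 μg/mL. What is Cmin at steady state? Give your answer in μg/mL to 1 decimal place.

Over one 25-h interval, 25/10 ≈ 2.5 half-lives elapse, leaving f ≈ 0.1768 of each dose.
At steady state, accumulation factor R = 1/(1 − e^(−kτ)) ≈ 1.2148.
Single-dose peak C₀ = D/Vd = 1795/214 ≈ 8.388 μg/mL.
Cmax,ss = C₀/(1 − f) ≈ 8.388/0.8232 ≈ 10.190 μg/mL.
Steady-state trough Cmin,ss = Cmax,ss·f ≈ 10.190 × 0.1768 ≈ 1.802 μg/mL.
Trough 1.8 μg/mL vs MEC 2 μg/mL: subtherapeutic.

1.8 μg/mL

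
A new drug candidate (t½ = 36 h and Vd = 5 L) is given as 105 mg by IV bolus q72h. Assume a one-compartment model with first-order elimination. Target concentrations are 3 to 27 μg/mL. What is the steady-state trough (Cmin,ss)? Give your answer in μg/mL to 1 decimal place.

The dosing interval is 2 half-lives, so f = 2^(−2) = 0.25.
At steady state, R = 1/(1 − 0.25) = 4/3.
Single-dose peak C₀ = D/Vd = 105/5 = 21 μg/mL.
Steady-state peak Cmax,ss = C₀·R = 21 × 4/3 ≈ 28.000 μg/mL.
Steady-state trough Cmin,ss = Cmax,ss·f ≈ 28.000 × 0.25 ≈ 7.000 μg/mL.
Trough 7.0 μg/mL vs MEC 3 μg/mL: adequate.

7.0 μg/mL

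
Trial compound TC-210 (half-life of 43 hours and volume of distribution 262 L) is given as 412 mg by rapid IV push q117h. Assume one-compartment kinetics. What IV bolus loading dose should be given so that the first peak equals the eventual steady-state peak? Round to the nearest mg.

486 mg

f = (1/2)^(117/43) ≈ 0.151677; accumulation ratio R = 1/(1−f) ≈ 1.17880.
Loading dose to hit Cmax,ss on first dose: D_load = D_maint·R ≈ 412 × 1.17880 ≈ 485.67 mg.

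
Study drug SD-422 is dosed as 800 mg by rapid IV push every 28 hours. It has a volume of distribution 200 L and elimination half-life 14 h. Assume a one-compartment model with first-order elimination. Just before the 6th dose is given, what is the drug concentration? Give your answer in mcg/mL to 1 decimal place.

f = (1/2)^(τ/t½) = (1/2)^(28/14) ≈ 0.2500.
C₀ = D/Vd = 800/200 ≈ 4.000 mcg/mL.
Before the 6th dose, 5 doses have been given. Superposition: Cmin = C₀·(f + f² + … + f^5).
≈ 4.000 × (0.2500 + 0.0625 + 0.0156 + 0.0039 + 0.0010) ≈ 4.000 × 0.3330 ≈ 1.332 mcg/mL.

1.3 mcg/mL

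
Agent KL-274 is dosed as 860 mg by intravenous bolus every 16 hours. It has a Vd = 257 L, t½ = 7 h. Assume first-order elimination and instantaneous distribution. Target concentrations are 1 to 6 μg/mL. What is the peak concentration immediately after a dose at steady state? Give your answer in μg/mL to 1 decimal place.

4.2 μg/mL

k = ln2/t½ = ln2/7 ≈ 0.099021 h⁻¹; fraction remaining f = e^(−kτ) = e^(−0.099021×16) ≈ 0.2051.
At steady state, accumulation factor R = 1/(1 − e^(−kτ)) ≈ 1.2580.
Single-dose peak C₀ = D/Vd = 860/257 ≈ 3.346 μg/mL.
Steady-state peak Cmax,ss = C₀·R ≈ 3.346 × 1.2580 ≈ 4.209 μg/mL.
Peak 4.2 μg/mL vs MTC 6 μg/mL: below toxic threshold.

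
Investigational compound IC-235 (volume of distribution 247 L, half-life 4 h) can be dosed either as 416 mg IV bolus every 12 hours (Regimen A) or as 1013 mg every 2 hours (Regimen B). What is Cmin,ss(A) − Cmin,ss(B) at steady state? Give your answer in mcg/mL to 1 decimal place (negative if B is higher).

-9.7 mcg/mL

Regimen A: f = (1/2)^(12/4) ≈ 0.1250; Cmin,ss = (416/247)·f/(1−f) ≈ 0.241 mcg/mL.
Regimen B: f = (1/2)^(2/4) ≈ 0.7071; Cmin,ss = (1013/247)·f/(1−f) ≈ 9.901 mcg/mL.
Difference ≈ 0.241 − 9.901 ≈ -9.660 mcg/mL.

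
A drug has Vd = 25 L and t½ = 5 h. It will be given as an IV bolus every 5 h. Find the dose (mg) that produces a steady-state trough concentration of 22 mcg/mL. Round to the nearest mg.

550 mg

τ/t½ = 5/5 ≈ 1, so f = (1/2)^(5/5) ≈ 0.500000.
Cmin,ss = (D/Vd)·f/(1−f), so D = Cmin,ss·Vd·(1−f)/f.
D = 22 × 25 × (1−f)/f ≈ 22 × 25 × 1.00000 ≈ 550.00 mg.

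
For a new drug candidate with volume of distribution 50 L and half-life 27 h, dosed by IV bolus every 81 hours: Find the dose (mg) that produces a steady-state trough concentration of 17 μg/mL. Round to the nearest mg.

5950 mg

τ/t½ = 81/27 ≈ 3, so f = (1/2)^(81/27) ≈ 0.125000.
Cmin,ss = (D/Vd)·f/(1−f), so D = Cmin,ss·Vd·(1−f)/f.
D = 17 × 50 × (1−f)/f ≈ 17 × 50 × 7.00000 ≈ 5950.00 mg.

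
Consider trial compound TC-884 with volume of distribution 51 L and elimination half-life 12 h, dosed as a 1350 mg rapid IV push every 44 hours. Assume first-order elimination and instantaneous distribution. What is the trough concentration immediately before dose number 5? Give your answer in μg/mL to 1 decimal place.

2.3 μg/mL

f = (1/2)^(τ/t½) = (1/2)^(44/12) ≈ 0.0787.
C₀ = D/Vd = 1350/51 ≈ 26.471 μg/mL.
Before the 5th dose, 4 doses have been given. Superposition: Cmin = C₀·(f + f² + … + f^4).
≈ 26.471 × (0.0787 + 0.0062 + 0.0005 + 0.0000) ≈ 26.471 × 0.0854 ≈ 2.261 μg/mL.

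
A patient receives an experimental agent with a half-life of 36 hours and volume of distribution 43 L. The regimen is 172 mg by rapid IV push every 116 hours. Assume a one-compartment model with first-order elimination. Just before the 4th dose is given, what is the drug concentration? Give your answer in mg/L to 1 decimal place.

f = (1/2)^(τ/t½) = (1/2)^(116/36) ≈ 0.1072.
C₀ = D/Vd = 172/43 ≈ 4.000 mg/L.
Before the 4th dose, 3 doses have been given. Superposition: Cmin = C₀·(f + f² + … + f^3).
≈ 4.000 × (0.1072 + 0.0115 + 0.0012) ≈ 4.000 × 0.1199 ≈ 0.480 mg/L.

0.5 mg/L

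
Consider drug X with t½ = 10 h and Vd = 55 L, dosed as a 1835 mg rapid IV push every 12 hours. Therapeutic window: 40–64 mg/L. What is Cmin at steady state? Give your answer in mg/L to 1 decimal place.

25.7 mg/L

τ/t½ = 12/10 ≈ 1.2, so fraction remaining f = (1/2)^(12/10) ≈ 0.4353.
At steady state, accumulation factor R = 1/(1 − e^(−kτ)) ≈ 1.7709.
Single-dose peak C₀ = D/Vd = 1835/55 ≈ 33.364 mg/L.
Steady-state peak Cmax,ss = C₀·R ≈ 33.364 × 1.7709 ≈ 59.084 mg/L.
Steady-state trough Cmin,ss = Cmax,ss·f ≈ 59.084 × 0.4353 ≈ 25.719 mg/L.
Trough 25.7 mg/L vs MEC 40 mg/L: subtherapeutic.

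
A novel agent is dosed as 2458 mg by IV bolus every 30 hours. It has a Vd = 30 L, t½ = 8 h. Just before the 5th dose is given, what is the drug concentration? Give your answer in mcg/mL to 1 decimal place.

f = (1/2)^(τ/t½) = (1/2)^(30/8) ≈ 0.0743.
C₀ = D/Vd = 2458/30 ≈ 81.933 mcg/mL.
Before the 5th dose, 4 doses have been given. Superposition: Cmin = C₀·(f + f² + … + f^4).
≈ 81.933 × (0.0743 + 0.0055 + 0.0004 + 0.0000) ≈ 81.933 × 0.0802 ≈ 6.571 mcg/mL.

6.6 mcg/mL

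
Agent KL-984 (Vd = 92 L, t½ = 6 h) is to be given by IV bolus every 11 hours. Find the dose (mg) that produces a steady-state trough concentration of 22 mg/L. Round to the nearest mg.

5189 mg

τ/t½ = 11/6 ≈ 1.8333, so f = (1/2)^(11/6) ≈ 0.280616.
Cmin,ss = (D/Vd)·f/(1−f), so D = Cmin,ss·Vd·(1−f)/f.
D = 22 × 92 × (1−f)/f ≈ 22 × 92 × 2.56359 ≈ 5188.71 mg.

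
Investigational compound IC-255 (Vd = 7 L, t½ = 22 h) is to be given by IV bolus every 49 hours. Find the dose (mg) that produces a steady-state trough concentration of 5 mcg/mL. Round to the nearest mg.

τ/t½ = 49/22 ≈ 2.2273, so f = (1/2)^(49/22) ≈ 0.213562.
Cmin,ss = (D/Vd)·f/(1−f), so D = Cmin,ss·Vd·(1−f)/f.
D = 5 × 7 × (1−f)/f ≈ 5 × 7 × 3.68248 ≈ 128.89 mg.

129 mg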